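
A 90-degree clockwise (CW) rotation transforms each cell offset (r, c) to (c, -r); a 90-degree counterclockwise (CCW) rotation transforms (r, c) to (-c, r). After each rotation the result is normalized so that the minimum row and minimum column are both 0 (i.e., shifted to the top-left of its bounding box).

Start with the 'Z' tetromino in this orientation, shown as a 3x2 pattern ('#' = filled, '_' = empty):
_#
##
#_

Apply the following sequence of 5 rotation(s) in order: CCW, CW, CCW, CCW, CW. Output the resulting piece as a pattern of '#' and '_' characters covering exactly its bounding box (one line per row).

Answer: ##_
_##

Derivation:
Start:
_#
##
#_
After rotation 1 (CCW):
##_
_##
After rotation 2 (CW):
_#
##
#_
After rotation 3 (CCW):
##_
_##
After rotation 4 (CCW):
_#
##
#_
After rotation 5 (CW):
##_
_##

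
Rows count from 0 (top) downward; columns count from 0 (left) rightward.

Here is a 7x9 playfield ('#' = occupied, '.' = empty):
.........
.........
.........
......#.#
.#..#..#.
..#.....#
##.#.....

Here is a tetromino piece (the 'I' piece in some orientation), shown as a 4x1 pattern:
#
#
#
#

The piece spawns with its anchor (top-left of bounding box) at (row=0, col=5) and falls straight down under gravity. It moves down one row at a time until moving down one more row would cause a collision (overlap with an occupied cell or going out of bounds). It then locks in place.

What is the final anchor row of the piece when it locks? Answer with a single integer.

Spawn at (row=0, col=5). Try each row:
  row 0: fits
  row 1: fits
  row 2: fits
  row 3: fits
  row 4: blocked -> lock at row 3

Answer: 3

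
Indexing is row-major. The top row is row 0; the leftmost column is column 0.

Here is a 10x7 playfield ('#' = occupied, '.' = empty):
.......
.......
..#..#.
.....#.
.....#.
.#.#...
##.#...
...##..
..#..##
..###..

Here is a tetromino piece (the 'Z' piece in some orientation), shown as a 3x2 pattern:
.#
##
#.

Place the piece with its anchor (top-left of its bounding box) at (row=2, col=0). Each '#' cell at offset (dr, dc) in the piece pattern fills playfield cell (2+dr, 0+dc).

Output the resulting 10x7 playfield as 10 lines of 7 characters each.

Answer: .......
.......
.##..#.
##...#.
#....#.
.#.#...
##.#...
...##..
..#..##
..###..

Derivation:
Fill (2+0,0+1) = (2,1)
Fill (2+1,0+0) = (3,0)
Fill (2+1,0+1) = (3,1)
Fill (2+2,0+0) = (4,0)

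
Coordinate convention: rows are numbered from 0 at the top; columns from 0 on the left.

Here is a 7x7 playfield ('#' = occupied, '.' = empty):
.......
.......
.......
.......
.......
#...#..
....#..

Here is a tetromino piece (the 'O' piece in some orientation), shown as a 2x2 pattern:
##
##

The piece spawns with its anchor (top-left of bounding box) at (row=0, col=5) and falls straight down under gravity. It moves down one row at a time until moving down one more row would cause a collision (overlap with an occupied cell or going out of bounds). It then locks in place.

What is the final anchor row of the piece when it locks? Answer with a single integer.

Answer: 5

Derivation:
Spawn at (row=0, col=5). Try each row:
  row 0: fits
  row 1: fits
  row 2: fits
  row 3: fits
  row 4: fits
  row 5: fits
  row 6: blocked -> lock at row 5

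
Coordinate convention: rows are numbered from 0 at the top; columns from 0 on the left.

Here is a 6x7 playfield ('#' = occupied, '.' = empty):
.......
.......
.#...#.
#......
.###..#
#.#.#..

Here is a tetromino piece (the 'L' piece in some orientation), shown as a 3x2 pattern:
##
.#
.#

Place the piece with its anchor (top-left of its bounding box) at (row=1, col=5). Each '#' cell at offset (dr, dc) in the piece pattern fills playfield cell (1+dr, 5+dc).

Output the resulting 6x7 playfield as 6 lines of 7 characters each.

Answer: .......
.....##
.#...##
#.....#
.###..#
#.#.#..

Derivation:
Fill (1+0,5+0) = (1,5)
Fill (1+0,5+1) = (1,6)
Fill (1+1,5+1) = (2,6)
Fill (1+2,5+1) = (3,6)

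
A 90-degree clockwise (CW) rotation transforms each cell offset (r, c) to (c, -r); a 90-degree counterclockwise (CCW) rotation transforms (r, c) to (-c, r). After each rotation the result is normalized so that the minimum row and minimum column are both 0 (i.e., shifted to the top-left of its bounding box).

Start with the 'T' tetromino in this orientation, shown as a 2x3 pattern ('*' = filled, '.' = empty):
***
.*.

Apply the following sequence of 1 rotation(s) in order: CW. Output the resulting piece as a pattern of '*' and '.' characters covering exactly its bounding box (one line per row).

Answer: .*
**
.*

Derivation:
Start:
***
.*.
After rotation 1 (CW):
.*
**
.*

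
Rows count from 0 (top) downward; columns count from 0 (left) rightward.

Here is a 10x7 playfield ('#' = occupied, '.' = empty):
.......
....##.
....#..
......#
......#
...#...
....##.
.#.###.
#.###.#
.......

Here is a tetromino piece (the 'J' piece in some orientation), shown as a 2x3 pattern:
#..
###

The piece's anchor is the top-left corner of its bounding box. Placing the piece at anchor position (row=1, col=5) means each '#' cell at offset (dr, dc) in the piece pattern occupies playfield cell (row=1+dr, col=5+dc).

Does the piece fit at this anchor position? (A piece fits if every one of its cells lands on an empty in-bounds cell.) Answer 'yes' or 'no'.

Check each piece cell at anchor (1, 5):
  offset (0,0) -> (1,5): occupied ('#') -> FAIL
  offset (1,0) -> (2,5): empty -> OK
  offset (1,1) -> (2,6): empty -> OK
  offset (1,2) -> (2,7): out of bounds -> FAIL
All cells valid: no

Answer: no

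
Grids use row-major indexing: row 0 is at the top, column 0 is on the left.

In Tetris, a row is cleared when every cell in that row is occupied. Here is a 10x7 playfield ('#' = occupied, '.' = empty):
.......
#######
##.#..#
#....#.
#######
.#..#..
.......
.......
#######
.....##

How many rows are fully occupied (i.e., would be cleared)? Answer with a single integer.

Check each row:
  row 0: 7 empty cells -> not full
  row 1: 0 empty cells -> FULL (clear)
  row 2: 3 empty cells -> not full
  row 3: 5 empty cells -> not full
  row 4: 0 empty cells -> FULL (clear)
  row 5: 5 empty cells -> not full
  row 6: 7 empty cells -> not full
  row 7: 7 empty cells -> not full
  row 8: 0 empty cells -> FULL (clear)
  row 9: 5 empty cells -> not full
Total rows cleared: 3

Answer: 3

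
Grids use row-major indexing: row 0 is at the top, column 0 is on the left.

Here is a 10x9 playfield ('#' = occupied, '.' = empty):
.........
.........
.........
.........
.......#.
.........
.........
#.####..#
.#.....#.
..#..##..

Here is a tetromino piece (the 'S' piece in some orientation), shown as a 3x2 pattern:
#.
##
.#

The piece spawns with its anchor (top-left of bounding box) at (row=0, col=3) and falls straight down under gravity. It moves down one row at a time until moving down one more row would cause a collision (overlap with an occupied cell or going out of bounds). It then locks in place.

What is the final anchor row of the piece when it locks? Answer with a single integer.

Spawn at (row=0, col=3). Try each row:
  row 0: fits
  row 1: fits
  row 2: fits
  row 3: fits
  row 4: fits
  row 5: blocked -> lock at row 4

Answer: 4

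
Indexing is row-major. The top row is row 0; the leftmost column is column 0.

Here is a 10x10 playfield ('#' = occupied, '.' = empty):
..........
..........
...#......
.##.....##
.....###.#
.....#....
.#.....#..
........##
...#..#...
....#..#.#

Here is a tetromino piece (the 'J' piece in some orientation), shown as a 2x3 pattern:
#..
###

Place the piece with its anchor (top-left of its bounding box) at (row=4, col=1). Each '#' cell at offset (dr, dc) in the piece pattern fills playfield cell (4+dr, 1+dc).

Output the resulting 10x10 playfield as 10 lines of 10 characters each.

Fill (4+0,1+0) = (4,1)
Fill (4+1,1+0) = (5,1)
Fill (4+1,1+1) = (5,2)
Fill (4+1,1+2) = (5,3)

Answer: ..........
..........
...#......
.##.....##
.#...###.#
.###.#....
.#.....#..
........##
...#..#...
....#..#.#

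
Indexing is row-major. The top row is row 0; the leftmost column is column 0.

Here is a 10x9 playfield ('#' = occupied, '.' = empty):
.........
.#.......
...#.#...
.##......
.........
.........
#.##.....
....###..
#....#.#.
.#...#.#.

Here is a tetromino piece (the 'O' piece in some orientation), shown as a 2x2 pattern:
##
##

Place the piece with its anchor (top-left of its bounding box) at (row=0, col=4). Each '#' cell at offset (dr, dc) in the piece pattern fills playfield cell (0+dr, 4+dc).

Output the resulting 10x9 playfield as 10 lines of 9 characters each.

Fill (0+0,4+0) = (0,4)
Fill (0+0,4+1) = (0,5)
Fill (0+1,4+0) = (1,4)
Fill (0+1,4+1) = (1,5)

Answer: ....##...
.#..##...
...#.#...
.##......
.........
.........
#.##.....
....###..
#....#.#.
.#...#.#.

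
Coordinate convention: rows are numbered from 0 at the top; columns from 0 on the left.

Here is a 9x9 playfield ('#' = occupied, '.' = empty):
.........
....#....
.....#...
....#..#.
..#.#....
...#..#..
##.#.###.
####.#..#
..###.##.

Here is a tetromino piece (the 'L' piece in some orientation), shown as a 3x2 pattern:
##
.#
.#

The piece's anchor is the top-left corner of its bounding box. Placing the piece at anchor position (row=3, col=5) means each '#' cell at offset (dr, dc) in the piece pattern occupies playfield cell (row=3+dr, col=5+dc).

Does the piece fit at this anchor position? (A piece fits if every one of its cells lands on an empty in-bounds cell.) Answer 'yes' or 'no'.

Check each piece cell at anchor (3, 5):
  offset (0,0) -> (3,5): empty -> OK
  offset (0,1) -> (3,6): empty -> OK
  offset (1,1) -> (4,6): empty -> OK
  offset (2,1) -> (5,6): occupied ('#') -> FAIL
All cells valid: no

Answer: no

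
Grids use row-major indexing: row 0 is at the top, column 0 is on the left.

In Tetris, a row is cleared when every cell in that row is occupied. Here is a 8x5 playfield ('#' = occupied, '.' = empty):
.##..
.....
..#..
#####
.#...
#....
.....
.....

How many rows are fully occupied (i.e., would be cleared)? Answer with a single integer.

Answer: 1

Derivation:
Check each row:
  row 0: 3 empty cells -> not full
  row 1: 5 empty cells -> not full
  row 2: 4 empty cells -> not full
  row 3: 0 empty cells -> FULL (clear)
  row 4: 4 empty cells -> not full
  row 5: 4 empty cells -> not full
  row 6: 5 empty cells -> not full
  row 7: 5 empty cells -> not full
Total rows cleared: 1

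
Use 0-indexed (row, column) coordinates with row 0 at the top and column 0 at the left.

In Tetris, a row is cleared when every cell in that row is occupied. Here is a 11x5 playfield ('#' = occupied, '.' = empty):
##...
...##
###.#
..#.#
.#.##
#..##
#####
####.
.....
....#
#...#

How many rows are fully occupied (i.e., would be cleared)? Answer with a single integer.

Check each row:
  row 0: 3 empty cells -> not full
  row 1: 3 empty cells -> not full
  row 2: 1 empty cell -> not full
  row 3: 3 empty cells -> not full
  row 4: 2 empty cells -> not full
  row 5: 2 empty cells -> not full
  row 6: 0 empty cells -> FULL (clear)
  row 7: 1 empty cell -> not full
  row 8: 5 empty cells -> not full
  row 9: 4 empty cells -> not full
  row 10: 3 empty cells -> not full
Total rows cleared: 1

Answer: 1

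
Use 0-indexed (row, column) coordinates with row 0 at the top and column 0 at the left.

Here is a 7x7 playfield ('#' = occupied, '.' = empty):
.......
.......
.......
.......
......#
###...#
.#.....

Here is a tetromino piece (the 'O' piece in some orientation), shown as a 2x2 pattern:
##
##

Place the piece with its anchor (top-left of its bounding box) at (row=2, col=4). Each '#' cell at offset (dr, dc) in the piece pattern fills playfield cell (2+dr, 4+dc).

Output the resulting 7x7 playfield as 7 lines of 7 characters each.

Fill (2+0,4+0) = (2,4)
Fill (2+0,4+1) = (2,5)
Fill (2+1,4+0) = (3,4)
Fill (2+1,4+1) = (3,5)

Answer: .......
.......
....##.
....##.
......#
###...#
.#.....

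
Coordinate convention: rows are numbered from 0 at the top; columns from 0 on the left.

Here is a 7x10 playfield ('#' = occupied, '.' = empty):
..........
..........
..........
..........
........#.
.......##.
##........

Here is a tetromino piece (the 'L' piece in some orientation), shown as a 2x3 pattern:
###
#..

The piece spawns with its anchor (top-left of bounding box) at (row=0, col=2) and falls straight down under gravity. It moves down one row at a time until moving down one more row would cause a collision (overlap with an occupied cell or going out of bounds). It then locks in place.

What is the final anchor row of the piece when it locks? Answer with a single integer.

Spawn at (row=0, col=2). Try each row:
  row 0: fits
  row 1: fits
  row 2: fits
  row 3: fits
  row 4: fits
  row 5: fits
  row 6: blocked -> lock at row 5

Answer: 5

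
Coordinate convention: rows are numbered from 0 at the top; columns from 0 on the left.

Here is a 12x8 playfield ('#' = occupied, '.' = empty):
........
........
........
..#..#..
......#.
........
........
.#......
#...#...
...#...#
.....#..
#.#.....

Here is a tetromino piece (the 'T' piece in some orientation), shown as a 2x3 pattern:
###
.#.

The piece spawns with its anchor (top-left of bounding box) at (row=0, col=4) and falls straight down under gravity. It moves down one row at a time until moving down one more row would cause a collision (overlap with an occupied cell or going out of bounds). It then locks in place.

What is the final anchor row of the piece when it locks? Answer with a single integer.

Answer: 1

Derivation:
Spawn at (row=0, col=4). Try each row:
  row 0: fits
  row 1: fits
  row 2: blocked -> lock at row 1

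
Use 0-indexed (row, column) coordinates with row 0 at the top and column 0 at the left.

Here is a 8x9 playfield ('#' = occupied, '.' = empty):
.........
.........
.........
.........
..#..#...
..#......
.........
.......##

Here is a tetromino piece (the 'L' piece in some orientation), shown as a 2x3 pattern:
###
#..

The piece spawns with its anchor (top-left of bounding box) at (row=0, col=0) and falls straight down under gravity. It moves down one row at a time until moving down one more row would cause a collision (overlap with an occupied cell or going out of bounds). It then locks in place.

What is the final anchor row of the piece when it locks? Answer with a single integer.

Spawn at (row=0, col=0). Try each row:
  row 0: fits
  row 1: fits
  row 2: fits
  row 3: fits
  row 4: blocked -> lock at row 3

Answer: 3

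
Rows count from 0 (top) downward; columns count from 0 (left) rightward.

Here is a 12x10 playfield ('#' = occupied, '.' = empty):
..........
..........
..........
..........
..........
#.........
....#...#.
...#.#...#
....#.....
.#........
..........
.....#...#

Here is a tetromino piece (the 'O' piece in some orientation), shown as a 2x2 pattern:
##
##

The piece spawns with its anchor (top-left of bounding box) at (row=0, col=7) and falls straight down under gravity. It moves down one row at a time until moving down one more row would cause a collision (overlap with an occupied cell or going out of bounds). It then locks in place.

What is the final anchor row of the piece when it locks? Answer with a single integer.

Spawn at (row=0, col=7). Try each row:
  row 0: fits
  row 1: fits
  row 2: fits
  row 3: fits
  row 4: fits
  row 5: blocked -> lock at row 4

Answer: 4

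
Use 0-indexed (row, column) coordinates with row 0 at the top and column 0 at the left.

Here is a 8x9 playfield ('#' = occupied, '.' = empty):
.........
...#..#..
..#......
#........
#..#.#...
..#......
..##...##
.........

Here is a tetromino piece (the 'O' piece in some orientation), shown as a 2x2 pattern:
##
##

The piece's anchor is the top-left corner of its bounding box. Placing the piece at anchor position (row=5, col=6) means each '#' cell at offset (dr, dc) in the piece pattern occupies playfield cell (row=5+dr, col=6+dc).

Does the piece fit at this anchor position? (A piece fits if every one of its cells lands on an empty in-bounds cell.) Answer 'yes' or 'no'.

Check each piece cell at anchor (5, 6):
  offset (0,0) -> (5,6): empty -> OK
  offset (0,1) -> (5,7): empty -> OK
  offset (1,0) -> (6,6): empty -> OK
  offset (1,1) -> (6,7): occupied ('#') -> FAIL
All cells valid: no

Answer: no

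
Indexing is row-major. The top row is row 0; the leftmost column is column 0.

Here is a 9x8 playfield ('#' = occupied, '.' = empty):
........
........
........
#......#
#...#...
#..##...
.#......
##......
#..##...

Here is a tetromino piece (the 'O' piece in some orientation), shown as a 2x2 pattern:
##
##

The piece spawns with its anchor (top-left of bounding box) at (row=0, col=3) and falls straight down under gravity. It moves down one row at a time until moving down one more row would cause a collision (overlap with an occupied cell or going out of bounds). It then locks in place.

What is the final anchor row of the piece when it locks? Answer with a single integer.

Answer: 2

Derivation:
Spawn at (row=0, col=3). Try each row:
  row 0: fits
  row 1: fits
  row 2: fits
  row 3: blocked -> lock at row 2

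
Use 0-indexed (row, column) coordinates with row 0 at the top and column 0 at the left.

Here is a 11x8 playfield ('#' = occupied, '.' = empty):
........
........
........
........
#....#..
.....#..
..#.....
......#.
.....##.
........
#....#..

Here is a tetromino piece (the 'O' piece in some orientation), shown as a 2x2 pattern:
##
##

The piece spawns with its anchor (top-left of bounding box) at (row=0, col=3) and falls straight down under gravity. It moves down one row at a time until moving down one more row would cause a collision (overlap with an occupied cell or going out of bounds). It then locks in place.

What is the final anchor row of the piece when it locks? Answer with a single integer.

Answer: 9

Derivation:
Spawn at (row=0, col=3). Try each row:
  row 0: fits
  row 1: fits
  row 2: fits
  row 3: fits
  row 4: fits
  row 5: fits
  row 6: fits
  row 7: fits
  row 8: fits
  row 9: fits
  row 10: blocked -> lock at row 9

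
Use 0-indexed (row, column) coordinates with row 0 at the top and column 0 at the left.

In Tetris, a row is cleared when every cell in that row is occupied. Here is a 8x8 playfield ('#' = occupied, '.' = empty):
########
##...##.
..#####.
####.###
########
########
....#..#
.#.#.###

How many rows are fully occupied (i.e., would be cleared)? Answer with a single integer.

Answer: 3

Derivation:
Check each row:
  row 0: 0 empty cells -> FULL (clear)
  row 1: 4 empty cells -> not full
  row 2: 3 empty cells -> not full
  row 3: 1 empty cell -> not full
  row 4: 0 empty cells -> FULL (clear)
  row 5: 0 empty cells -> FULL (clear)
  row 6: 6 empty cells -> not full
  row 7: 3 empty cells -> not full
Total rows cleared: 3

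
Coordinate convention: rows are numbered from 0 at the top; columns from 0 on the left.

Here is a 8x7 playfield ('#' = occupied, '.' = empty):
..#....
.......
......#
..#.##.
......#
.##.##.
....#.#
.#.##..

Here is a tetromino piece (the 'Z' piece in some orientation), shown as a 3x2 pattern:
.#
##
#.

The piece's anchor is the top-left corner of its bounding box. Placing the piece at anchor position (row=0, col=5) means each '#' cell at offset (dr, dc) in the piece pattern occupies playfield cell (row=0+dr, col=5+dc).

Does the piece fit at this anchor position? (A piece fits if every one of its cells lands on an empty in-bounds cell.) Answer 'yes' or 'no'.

Answer: yes

Derivation:
Check each piece cell at anchor (0, 5):
  offset (0,1) -> (0,6): empty -> OK
  offset (1,0) -> (1,5): empty -> OK
  offset (1,1) -> (1,6): empty -> OK
  offset (2,0) -> (2,5): empty -> OK
All cells valid: yes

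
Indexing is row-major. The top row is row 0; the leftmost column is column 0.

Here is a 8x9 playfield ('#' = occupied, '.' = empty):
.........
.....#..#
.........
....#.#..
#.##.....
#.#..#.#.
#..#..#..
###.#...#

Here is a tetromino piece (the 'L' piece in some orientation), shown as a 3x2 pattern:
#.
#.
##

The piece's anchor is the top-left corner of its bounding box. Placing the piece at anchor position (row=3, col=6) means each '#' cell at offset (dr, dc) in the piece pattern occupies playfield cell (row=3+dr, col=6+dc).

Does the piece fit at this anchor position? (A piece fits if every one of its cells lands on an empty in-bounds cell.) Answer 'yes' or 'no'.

Answer: no

Derivation:
Check each piece cell at anchor (3, 6):
  offset (0,0) -> (3,6): occupied ('#') -> FAIL
  offset (1,0) -> (4,6): empty -> OK
  offset (2,0) -> (5,6): empty -> OK
  offset (2,1) -> (5,7): occupied ('#') -> FAIL
All cells valid: no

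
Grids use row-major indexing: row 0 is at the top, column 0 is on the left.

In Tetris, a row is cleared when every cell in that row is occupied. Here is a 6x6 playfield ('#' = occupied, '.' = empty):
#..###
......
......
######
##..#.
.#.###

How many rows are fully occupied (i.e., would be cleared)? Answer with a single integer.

Check each row:
  row 0: 2 empty cells -> not full
  row 1: 6 empty cells -> not full
  row 2: 6 empty cells -> not full
  row 3: 0 empty cells -> FULL (clear)
  row 4: 3 empty cells -> not full
  row 5: 2 empty cells -> not full
Total rows cleared: 1

Answer: 1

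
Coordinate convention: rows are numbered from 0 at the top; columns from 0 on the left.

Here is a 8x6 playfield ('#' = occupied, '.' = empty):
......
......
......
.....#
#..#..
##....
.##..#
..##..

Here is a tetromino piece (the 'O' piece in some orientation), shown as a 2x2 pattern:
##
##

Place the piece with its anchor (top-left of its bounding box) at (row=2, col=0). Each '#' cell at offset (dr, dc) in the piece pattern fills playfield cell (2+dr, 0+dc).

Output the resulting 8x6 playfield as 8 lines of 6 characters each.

Answer: ......
......
##....
##...#
#..#..
##....
.##..#
..##..

Derivation:
Fill (2+0,0+0) = (2,0)
Fill (2+0,0+1) = (2,1)
Fill (2+1,0+0) = (3,0)
Fill (2+1,0+1) = (3,1)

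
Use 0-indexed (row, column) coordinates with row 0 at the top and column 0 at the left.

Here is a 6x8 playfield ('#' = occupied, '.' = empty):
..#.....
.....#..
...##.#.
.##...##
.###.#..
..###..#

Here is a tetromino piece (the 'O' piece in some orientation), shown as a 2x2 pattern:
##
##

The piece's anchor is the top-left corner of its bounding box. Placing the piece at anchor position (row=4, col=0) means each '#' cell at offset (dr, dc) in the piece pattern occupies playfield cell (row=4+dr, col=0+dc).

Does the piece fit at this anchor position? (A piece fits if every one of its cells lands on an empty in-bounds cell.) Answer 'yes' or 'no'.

Answer: no

Derivation:
Check each piece cell at anchor (4, 0):
  offset (0,0) -> (4,0): empty -> OK
  offset (0,1) -> (4,1): occupied ('#') -> FAIL
  offset (1,0) -> (5,0): empty -> OK
  offset (1,1) -> (5,1): empty -> OK
All cells valid: no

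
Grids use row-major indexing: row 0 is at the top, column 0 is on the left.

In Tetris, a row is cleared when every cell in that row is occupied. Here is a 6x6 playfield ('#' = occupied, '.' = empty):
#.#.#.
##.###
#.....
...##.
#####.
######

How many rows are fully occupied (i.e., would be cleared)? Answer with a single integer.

Check each row:
  row 0: 3 empty cells -> not full
  row 1: 1 empty cell -> not full
  row 2: 5 empty cells -> not full
  row 3: 4 empty cells -> not full
  row 4: 1 empty cell -> not full
  row 5: 0 empty cells -> FULL (clear)
Total rows cleared: 1

Answer: 1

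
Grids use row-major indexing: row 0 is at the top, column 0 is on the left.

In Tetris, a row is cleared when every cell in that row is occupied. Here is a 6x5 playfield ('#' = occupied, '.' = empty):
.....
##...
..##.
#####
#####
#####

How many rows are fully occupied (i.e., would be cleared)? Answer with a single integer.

Answer: 3

Derivation:
Check each row:
  row 0: 5 empty cells -> not full
  row 1: 3 empty cells -> not full
  row 2: 3 empty cells -> not full
  row 3: 0 empty cells -> FULL (clear)
  row 4: 0 empty cells -> FULL (clear)
  row 5: 0 empty cells -> FULL (clear)
Total rows cleared: 3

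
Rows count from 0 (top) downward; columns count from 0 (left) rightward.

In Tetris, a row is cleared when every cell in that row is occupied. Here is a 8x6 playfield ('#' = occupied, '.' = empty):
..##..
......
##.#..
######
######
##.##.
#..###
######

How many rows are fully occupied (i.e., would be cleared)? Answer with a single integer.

Check each row:
  row 0: 4 empty cells -> not full
  row 1: 6 empty cells -> not full
  row 2: 3 empty cells -> not full
  row 3: 0 empty cells -> FULL (clear)
  row 4: 0 empty cells -> FULL (clear)
  row 5: 2 empty cells -> not full
  row 6: 2 empty cells -> not full
  row 7: 0 empty cells -> FULL (clear)
Total rows cleared: 3

Answer: 3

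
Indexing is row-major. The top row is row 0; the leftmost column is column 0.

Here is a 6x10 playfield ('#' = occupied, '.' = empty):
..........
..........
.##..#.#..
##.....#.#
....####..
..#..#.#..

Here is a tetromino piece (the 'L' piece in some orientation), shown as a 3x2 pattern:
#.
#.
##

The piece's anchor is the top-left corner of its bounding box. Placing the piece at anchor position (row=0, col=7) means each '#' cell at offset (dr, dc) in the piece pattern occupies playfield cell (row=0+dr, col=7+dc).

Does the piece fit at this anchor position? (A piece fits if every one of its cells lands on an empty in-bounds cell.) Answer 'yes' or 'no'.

Check each piece cell at anchor (0, 7):
  offset (0,0) -> (0,7): empty -> OK
  offset (1,0) -> (1,7): empty -> OK
  offset (2,0) -> (2,7): occupied ('#') -> FAIL
  offset (2,1) -> (2,8): empty -> OK
All cells valid: no

Answer: no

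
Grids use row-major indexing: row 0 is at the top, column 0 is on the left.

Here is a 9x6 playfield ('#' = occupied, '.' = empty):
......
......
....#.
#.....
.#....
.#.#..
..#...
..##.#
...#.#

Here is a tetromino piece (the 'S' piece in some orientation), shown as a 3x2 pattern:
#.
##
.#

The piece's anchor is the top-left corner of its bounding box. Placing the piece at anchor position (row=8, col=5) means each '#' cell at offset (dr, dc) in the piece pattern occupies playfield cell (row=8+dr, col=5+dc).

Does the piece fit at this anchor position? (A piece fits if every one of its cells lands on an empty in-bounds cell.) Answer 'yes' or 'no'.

Check each piece cell at anchor (8, 5):
  offset (0,0) -> (8,5): occupied ('#') -> FAIL
  offset (1,0) -> (9,5): out of bounds -> FAIL
  offset (1,1) -> (9,6): out of bounds -> FAIL
  offset (2,1) -> (10,6): out of bounds -> FAIL
All cells valid: no

Answer: no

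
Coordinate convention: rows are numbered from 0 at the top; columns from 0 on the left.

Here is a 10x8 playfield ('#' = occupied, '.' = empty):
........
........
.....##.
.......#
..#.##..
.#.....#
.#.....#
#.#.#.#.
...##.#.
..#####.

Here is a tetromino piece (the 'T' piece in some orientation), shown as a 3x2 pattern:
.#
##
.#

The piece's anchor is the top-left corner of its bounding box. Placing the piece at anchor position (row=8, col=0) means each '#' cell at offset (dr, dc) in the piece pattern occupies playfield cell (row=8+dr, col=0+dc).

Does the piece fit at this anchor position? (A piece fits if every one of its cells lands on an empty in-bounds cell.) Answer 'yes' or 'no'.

Check each piece cell at anchor (8, 0):
  offset (0,1) -> (8,1): empty -> OK
  offset (1,0) -> (9,0): empty -> OK
  offset (1,1) -> (9,1): empty -> OK
  offset (2,1) -> (10,1): out of bounds -> FAIL
All cells valid: no

Answer: no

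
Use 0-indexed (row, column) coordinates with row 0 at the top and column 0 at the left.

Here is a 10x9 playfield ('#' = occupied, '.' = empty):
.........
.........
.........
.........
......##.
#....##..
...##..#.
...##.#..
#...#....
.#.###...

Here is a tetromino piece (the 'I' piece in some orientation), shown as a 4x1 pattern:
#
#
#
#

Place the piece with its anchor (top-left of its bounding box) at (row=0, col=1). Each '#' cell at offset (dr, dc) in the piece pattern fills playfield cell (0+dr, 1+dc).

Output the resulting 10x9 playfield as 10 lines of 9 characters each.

Fill (0+0,1+0) = (0,1)
Fill (0+1,1+0) = (1,1)
Fill (0+2,1+0) = (2,1)
Fill (0+3,1+0) = (3,1)

Answer: .#.......
.#.......
.#.......
.#.......
......##.
#....##..
...##..#.
...##.#..
#...#....
.#.###...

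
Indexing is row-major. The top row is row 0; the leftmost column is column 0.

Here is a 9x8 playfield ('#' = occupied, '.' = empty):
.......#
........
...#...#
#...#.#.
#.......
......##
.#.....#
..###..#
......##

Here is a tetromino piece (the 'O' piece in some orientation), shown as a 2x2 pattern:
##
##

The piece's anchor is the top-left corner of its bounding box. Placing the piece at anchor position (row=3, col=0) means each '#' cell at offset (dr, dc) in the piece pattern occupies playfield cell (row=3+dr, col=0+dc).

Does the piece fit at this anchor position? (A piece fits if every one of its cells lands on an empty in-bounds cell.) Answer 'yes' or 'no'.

Answer: no

Derivation:
Check each piece cell at anchor (3, 0):
  offset (0,0) -> (3,0): occupied ('#') -> FAIL
  offset (0,1) -> (3,1): empty -> OK
  offset (1,0) -> (4,0): occupied ('#') -> FAIL
  offset (1,1) -> (4,1): empty -> OK
All cells valid: no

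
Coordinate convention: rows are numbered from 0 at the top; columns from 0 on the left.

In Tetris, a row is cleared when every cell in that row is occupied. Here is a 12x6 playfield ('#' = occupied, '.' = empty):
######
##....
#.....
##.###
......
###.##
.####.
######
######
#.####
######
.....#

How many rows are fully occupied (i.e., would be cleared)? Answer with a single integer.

Answer: 4

Derivation:
Check each row:
  row 0: 0 empty cells -> FULL (clear)
  row 1: 4 empty cells -> not full
  row 2: 5 empty cells -> not full
  row 3: 1 empty cell -> not full
  row 4: 6 empty cells -> not full
  row 5: 1 empty cell -> not full
  row 6: 2 empty cells -> not full
  row 7: 0 empty cells -> FULL (clear)
  row 8: 0 empty cells -> FULL (clear)
  row 9: 1 empty cell -> not full
  row 10: 0 empty cells -> FULL (clear)
  row 11: 5 empty cells -> not full
Total rows cleared: 4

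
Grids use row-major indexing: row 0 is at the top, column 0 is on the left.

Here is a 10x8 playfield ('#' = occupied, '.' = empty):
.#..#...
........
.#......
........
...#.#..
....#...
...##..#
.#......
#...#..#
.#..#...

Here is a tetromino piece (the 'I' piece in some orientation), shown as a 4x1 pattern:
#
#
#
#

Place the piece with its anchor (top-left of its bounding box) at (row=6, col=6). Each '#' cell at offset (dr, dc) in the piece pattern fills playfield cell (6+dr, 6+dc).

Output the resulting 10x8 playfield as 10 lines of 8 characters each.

Answer: .#..#...
........
.#......
........
...#.#..
....#...
...##.##
.#....#.
#...#.##
.#..#.#.

Derivation:
Fill (6+0,6+0) = (6,6)
Fill (6+1,6+0) = (7,6)
Fill (6+2,6+0) = (8,6)
Fill (6+3,6+0) = (9,6)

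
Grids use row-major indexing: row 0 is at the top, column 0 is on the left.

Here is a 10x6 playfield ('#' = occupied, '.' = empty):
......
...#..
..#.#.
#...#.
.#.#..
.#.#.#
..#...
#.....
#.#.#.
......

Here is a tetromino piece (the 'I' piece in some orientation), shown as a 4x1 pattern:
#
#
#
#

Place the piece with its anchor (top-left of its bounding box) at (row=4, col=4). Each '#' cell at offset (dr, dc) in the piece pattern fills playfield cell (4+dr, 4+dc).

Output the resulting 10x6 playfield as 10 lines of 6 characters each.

Fill (4+0,4+0) = (4,4)
Fill (4+1,4+0) = (5,4)
Fill (4+2,4+0) = (6,4)
Fill (4+3,4+0) = (7,4)

Answer: ......
...#..
..#.#.
#...#.
.#.##.
.#.###
..#.#.
#...#.
#.#.#.
......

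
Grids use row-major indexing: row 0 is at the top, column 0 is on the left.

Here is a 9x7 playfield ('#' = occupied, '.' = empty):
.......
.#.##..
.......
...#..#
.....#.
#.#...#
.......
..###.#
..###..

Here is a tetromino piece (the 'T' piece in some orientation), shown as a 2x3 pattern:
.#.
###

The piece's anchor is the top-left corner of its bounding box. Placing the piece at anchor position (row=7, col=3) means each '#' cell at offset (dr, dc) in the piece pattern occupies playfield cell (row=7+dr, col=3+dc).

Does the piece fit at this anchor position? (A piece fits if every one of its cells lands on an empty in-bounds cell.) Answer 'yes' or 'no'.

Check each piece cell at anchor (7, 3):
  offset (0,1) -> (7,4): occupied ('#') -> FAIL
  offset (1,0) -> (8,3): occupied ('#') -> FAIL
  offset (1,1) -> (8,4): occupied ('#') -> FAIL
  offset (1,2) -> (8,5): empty -> OK
All cells valid: no

Answer: no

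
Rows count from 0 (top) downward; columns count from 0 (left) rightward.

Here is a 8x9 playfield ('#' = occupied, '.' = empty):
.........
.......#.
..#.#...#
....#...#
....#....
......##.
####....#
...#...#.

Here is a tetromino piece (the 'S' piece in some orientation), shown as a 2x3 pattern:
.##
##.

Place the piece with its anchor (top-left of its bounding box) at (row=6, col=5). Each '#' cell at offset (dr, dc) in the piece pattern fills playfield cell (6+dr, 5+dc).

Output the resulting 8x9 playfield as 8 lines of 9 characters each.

Answer: .........
.......#.
..#.#...#
....#...#
....#....
......##.
####..###
...#.###.

Derivation:
Fill (6+0,5+1) = (6,6)
Fill (6+0,5+2) = (6,7)
Fill (6+1,5+0) = (7,5)
Fill (6+1,5+1) = (7,6)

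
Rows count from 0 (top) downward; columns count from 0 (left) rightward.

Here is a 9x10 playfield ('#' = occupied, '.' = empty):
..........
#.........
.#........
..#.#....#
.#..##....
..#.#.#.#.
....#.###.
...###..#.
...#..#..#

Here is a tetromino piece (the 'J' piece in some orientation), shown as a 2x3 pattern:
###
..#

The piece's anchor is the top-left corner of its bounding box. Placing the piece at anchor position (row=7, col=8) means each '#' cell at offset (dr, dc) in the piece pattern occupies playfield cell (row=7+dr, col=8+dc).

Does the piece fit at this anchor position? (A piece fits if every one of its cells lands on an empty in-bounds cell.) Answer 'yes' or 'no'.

Check each piece cell at anchor (7, 8):
  offset (0,0) -> (7,8): occupied ('#') -> FAIL
  offset (0,1) -> (7,9): empty -> OK
  offset (0,2) -> (7,10): out of bounds -> FAIL
  offset (1,2) -> (8,10): out of bounds -> FAIL
All cells valid: no

Answer: no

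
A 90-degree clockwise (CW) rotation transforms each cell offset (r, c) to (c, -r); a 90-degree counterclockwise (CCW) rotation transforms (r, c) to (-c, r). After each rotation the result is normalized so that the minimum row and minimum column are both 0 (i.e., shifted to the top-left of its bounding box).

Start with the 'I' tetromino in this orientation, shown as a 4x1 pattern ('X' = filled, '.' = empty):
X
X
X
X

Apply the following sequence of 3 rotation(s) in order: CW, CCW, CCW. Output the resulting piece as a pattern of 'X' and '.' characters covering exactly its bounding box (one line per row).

Start:
X
X
X
X
After rotation 1 (CW):
XXXX
After rotation 2 (CCW):
X
X
X
X
After rotation 3 (CCW):
XXXX

Answer: XXXX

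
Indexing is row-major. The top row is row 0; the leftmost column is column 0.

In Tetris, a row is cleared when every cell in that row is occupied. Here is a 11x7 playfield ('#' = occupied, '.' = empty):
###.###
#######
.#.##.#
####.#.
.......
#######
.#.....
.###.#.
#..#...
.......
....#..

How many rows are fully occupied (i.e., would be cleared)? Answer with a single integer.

Answer: 2

Derivation:
Check each row:
  row 0: 1 empty cell -> not full
  row 1: 0 empty cells -> FULL (clear)
  row 2: 3 empty cells -> not full
  row 3: 2 empty cells -> not full
  row 4: 7 empty cells -> not full
  row 5: 0 empty cells -> FULL (clear)
  row 6: 6 empty cells -> not full
  row 7: 3 empty cells -> not full
  row 8: 5 empty cells -> not full
  row 9: 7 empty cells -> not full
  row 10: 6 empty cells -> not full
Total rows cleared: 2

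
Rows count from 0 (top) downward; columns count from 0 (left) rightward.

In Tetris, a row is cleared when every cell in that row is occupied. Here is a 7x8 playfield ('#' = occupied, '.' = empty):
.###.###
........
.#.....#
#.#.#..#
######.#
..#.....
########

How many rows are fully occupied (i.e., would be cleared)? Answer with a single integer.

Check each row:
  row 0: 2 empty cells -> not full
  row 1: 8 empty cells -> not full
  row 2: 6 empty cells -> not full
  row 3: 4 empty cells -> not full
  row 4: 1 empty cell -> not full
  row 5: 7 empty cells -> not full
  row 6: 0 empty cells -> FULL (clear)
Total rows cleared: 1

Answer: 1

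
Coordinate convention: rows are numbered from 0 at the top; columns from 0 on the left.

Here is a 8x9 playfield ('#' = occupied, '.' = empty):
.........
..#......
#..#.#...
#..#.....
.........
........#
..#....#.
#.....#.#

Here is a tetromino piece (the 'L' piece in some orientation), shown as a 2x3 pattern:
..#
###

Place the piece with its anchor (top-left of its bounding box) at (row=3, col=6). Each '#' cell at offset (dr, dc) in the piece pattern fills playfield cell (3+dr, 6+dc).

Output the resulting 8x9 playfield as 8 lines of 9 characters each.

Fill (3+0,6+2) = (3,8)
Fill (3+1,6+0) = (4,6)
Fill (3+1,6+1) = (4,7)
Fill (3+1,6+2) = (4,8)

Answer: .........
..#......
#..#.#...
#..#....#
......###
........#
..#....#.
#.....#.#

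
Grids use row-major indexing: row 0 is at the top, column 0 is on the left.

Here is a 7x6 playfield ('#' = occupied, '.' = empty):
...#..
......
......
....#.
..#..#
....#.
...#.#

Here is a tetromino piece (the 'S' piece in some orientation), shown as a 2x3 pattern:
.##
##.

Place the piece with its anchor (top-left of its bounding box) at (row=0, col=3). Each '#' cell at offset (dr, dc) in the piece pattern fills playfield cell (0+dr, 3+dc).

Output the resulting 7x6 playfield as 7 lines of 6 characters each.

Fill (0+0,3+1) = (0,4)
Fill (0+0,3+2) = (0,5)
Fill (0+1,3+0) = (1,3)
Fill (0+1,3+1) = (1,4)

Answer: ...###
...##.
......
....#.
..#..#
....#.
...#.#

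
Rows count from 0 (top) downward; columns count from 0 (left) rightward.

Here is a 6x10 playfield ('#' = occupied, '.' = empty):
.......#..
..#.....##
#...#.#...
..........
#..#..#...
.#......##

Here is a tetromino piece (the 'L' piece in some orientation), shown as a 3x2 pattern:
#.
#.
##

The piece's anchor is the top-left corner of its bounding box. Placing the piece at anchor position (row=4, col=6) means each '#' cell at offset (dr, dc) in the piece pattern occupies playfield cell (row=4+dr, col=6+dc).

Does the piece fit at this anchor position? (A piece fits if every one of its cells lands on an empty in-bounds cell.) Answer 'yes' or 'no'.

Answer: no

Derivation:
Check each piece cell at anchor (4, 6):
  offset (0,0) -> (4,6): occupied ('#') -> FAIL
  offset (1,0) -> (5,6): empty -> OK
  offset (2,0) -> (6,6): out of bounds -> FAIL
  offset (2,1) -> (6,7): out of bounds -> FAIL
All cells valid: no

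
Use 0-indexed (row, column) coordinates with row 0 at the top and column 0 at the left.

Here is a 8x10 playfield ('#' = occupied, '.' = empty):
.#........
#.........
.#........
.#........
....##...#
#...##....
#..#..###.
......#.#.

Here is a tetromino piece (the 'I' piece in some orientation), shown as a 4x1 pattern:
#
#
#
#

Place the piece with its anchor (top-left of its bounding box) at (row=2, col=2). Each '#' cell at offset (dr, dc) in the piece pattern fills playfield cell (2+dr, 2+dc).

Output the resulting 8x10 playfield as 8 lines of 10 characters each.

Fill (2+0,2+0) = (2,2)
Fill (2+1,2+0) = (3,2)
Fill (2+2,2+0) = (4,2)
Fill (2+3,2+0) = (5,2)

Answer: .#........
#.........
.##.......
.##.......
..#.##...#
#.#.##....
#..#..###.
......#.#.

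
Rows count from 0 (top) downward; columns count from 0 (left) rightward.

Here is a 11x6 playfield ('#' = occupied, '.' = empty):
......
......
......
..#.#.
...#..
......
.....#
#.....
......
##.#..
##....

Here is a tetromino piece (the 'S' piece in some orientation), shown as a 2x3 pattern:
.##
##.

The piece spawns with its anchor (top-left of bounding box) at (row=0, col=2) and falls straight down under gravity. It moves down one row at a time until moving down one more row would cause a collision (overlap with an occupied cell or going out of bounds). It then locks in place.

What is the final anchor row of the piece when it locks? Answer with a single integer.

Answer: 1

Derivation:
Spawn at (row=0, col=2). Try each row:
  row 0: fits
  row 1: fits
  row 2: blocked -> lock at row 1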